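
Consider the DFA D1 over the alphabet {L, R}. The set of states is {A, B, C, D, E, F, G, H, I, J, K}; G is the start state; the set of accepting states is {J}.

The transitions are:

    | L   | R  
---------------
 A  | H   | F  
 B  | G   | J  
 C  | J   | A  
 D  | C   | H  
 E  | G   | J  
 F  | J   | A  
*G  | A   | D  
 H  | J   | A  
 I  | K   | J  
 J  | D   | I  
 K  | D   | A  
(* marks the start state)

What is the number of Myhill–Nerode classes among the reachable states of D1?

5

First remove the unreachable states {B,E}; 9 states remain.
Initial partition by acceptance: {J} | {A,C,D,F,G,H,I,K}.
On input L, block {A,C,D,F,G,H,I,K} splits into {A,D,G,I,K} and {C,F,H}.
On input L, block {A,D,G,I,K} splits into {G,I,K} and {A,D}.
Refine {G,I,K} on symbol L: members go to different blocks, giving {G,K} and {I}.
The partition is now stable with 5 blocks: {J} | {G,K} | {C,F,H} | {A,D} | {I}.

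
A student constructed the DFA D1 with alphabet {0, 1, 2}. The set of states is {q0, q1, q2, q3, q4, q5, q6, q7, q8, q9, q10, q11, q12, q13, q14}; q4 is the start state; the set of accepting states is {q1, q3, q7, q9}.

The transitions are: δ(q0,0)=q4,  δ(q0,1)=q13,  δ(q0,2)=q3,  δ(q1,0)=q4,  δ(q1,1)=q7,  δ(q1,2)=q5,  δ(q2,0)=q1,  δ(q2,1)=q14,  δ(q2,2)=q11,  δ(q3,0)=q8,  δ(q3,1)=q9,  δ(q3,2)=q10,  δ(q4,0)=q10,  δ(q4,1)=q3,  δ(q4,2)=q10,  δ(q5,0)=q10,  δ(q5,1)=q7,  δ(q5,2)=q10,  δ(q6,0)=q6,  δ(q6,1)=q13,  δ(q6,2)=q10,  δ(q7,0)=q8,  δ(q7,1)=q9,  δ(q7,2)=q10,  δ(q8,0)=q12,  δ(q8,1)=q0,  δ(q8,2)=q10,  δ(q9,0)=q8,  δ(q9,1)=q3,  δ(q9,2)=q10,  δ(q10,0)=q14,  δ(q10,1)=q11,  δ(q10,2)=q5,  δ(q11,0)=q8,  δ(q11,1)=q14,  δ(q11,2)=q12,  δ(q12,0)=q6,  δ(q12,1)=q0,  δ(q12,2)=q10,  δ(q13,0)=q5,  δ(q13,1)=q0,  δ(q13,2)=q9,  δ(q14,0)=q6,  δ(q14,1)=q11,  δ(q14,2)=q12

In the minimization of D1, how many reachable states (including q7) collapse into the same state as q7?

States {q1,q2} cannot be reached from the start state, so discard them.
Start with accepting vs non-accepting: {q3,q7,q9} | {q0,q4,q5,q6,q8,q10,q11,q12,q13,q14}.
Split {q0,q4,q5,q6,q8,q10,q11,q12,q13,q14} by δ(·,1) → {q0,q6,q8,q10,q11,q12,q13,q14} and {q4,q5}.
Refine {q0,q6,q8,q10,q11,q12,q13,q14} on symbol 0: members go to different blocks, giving {q6,q8,q10,q11,q12,q14} and {q0,q13}.
Split {q6,q8,q10,q11,q12,q14} by δ(·,1) → {q6,q8,q12} and {q10,q11,q14}.
Refine {q10,q11,q14} on symbol 0: members go to different blocks, giving {q11,q14} and {q10}.
No further refinement is possible. Final partition (6 blocks): {q3,q7,q9} | {q6,q8,q12} | {q4,q5} | {q0,q13} | {q11,q14} | {q10}.
State q7 belongs to the block {q3,q7,q9}, which has 3 states.

3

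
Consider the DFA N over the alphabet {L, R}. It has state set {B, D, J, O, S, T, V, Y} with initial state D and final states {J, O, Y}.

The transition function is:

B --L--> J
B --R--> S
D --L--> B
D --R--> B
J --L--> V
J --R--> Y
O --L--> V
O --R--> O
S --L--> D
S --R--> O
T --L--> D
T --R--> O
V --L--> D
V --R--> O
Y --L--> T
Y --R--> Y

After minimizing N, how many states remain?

Every state is reachable, so we keep all 8.
P0 = {J,O,Y} | {B,D,S,T,V}.
Split {B,D,S,T,V} by δ(·,L) → {D,S,T,V} and {B}.
Split {D,S,T,V} by δ(·,L) → {S,T,V} and {D}.
The partition is now stable with 4 blocks: {J,O,Y} | {S,T,V} | {B} | {D}.

4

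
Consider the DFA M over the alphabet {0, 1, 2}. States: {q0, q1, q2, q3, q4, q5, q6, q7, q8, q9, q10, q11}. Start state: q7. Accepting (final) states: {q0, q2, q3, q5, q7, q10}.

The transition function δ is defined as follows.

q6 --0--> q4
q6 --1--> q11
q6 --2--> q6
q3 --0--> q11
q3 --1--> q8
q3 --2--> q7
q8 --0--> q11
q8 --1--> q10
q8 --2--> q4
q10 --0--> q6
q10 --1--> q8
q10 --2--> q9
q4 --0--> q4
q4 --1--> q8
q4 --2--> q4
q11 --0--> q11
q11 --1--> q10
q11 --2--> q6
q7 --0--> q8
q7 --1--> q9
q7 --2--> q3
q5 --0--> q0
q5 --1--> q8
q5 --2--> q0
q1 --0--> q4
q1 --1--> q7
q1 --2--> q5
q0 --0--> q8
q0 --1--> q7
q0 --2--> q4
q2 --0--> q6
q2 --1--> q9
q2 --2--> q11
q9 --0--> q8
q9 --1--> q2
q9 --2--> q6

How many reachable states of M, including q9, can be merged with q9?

3

First remove the unreachable states {q0,q1,q5}; 9 states remain.
Start with accepting vs non-accepting: {q2,q3,q7,q10} | {q4,q6,q8,q9,q11}.
On input 2, block {q2,q3,q7,q10} splits into {q2,q10} and {q3,q7}.
Split {q4,q6,q8,q9,q11} by δ(·,1) → {q8,q9,q11} and {q4,q6}.
No further refinement is possible. Final partition (4 blocks): {q2,q10} | {q8,q9,q11} | {q3,q7} | {q4,q6}.
The equivalence class containing q9 is {q8,q9,q11}, of size 3.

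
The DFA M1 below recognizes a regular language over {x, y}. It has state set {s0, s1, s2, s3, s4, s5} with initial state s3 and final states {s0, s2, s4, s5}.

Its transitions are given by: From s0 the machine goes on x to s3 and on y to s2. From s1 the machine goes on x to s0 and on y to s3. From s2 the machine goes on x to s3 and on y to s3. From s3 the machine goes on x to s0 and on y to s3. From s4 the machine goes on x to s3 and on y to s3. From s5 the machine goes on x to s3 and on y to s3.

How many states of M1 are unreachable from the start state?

3

Starting at s3 and following transitions, the reachable set is {s0, s2, s3}. That leaves s1, s4, s5 unreachable — 3 in total.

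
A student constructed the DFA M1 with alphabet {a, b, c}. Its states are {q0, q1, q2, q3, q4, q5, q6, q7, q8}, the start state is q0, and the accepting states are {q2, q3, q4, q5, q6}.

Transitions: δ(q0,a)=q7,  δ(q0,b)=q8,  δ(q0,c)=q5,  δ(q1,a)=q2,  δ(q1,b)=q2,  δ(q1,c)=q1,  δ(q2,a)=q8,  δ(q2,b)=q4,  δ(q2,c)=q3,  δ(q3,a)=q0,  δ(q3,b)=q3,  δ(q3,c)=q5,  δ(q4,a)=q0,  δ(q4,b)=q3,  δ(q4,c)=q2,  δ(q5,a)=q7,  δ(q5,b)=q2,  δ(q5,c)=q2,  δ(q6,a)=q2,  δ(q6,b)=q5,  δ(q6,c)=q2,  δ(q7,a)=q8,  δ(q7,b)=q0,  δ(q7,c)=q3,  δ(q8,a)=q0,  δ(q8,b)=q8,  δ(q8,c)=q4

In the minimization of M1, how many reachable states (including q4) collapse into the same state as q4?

4

First remove the unreachable states {q1,q6}; 7 states remain.
Initial partition by acceptance: {q2,q3,q4,q5} | {q0,q7,q8}.
No further refinement is possible. Final partition (2 blocks): {q2,q3,q4,q5} | {q0,q7,q8}.
The equivalence class containing q4 is {q2,q3,q4,q5}, of size 4.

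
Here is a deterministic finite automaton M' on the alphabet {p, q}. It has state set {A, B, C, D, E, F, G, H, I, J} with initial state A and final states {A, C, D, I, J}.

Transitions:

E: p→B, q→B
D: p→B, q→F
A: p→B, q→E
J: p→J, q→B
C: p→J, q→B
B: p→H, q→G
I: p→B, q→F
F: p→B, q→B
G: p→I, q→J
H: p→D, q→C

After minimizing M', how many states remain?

All states are reachable from the start state.
P0 = {A,C,D,I,J} | {B,E,F,G,H}.
Split {A,C,D,I,J} by δ(·,p) → {A,D,I} and {C,J}.
On input p, block {B,E,F,G,H} splits into {B,E,F} and {G,H}.
Split {B,E,F} by δ(·,p) → {E,F} and {B}.
Stable partition: {A,D,I} | {E,F} | {C,J} | {G,H} | {B} — 5 equivalence classes.

5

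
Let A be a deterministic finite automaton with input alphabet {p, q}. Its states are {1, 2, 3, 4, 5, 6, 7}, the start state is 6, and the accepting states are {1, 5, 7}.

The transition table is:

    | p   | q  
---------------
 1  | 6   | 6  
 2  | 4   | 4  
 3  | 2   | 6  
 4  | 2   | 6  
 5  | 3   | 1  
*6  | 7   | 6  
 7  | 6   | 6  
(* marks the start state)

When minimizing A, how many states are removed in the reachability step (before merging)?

Starting at 6 and following transitions, the reachable set is {6, 7}. That leaves 1, 2, 3, 4, 5 unreachable — 5 in total.

5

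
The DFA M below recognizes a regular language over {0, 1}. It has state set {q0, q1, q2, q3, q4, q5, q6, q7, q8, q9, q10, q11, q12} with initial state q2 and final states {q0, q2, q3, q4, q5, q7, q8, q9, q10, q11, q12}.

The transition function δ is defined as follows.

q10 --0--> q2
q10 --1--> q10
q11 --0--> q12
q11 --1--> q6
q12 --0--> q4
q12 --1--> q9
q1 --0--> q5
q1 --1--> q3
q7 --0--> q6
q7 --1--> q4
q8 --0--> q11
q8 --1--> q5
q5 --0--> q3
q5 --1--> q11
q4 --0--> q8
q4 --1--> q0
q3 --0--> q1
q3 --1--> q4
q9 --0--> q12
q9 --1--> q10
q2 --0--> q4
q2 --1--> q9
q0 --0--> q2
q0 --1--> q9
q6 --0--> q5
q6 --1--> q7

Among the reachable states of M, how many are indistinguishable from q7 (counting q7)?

All states are reachable from the start state.
P0 = {q0,q2,q3,q4,q5,q7,q8,q9,q10,q11,q12} | {q1,q6}.
Refine {q0,q2,q3,q4,q5,q7,q8,q9,q10,q11,q12} on symbol 0: members go to different blocks, giving {q0,q2,q4,q5,q8,q9,q10,q11,q12} and {q3,q7}.
Refine {q0,q2,q4,q5,q8,q9,q10,q11,q12} on symbol 0: members go to different blocks, giving {q0,q2,q4,q8,q9,q10,q11,q12} and {q5}.
Split {q0,q2,q4,q8,q9,q10,q11,q12} by δ(·,1) → {q0,q2,q4,q9,q10,q12} and {q8} and {q11}.
On input 0, block {q0,q2,q4,q9,q10,q12} splits into {q0,q2,q9,q10,q12} and {q4}.
On input 0, block {q0,q2,q9,q10,q12} splits into {q0,q9,q10} and {q2,q12}.
The partition is now stable with 8 blocks: {q0,q9,q10} | {q1,q6} | {q3,q7} | {q5} | {q8} | {q11} | {q4} | {q2,q12}.
State q7 belongs to the block {q3,q7}, which has 2 states.

2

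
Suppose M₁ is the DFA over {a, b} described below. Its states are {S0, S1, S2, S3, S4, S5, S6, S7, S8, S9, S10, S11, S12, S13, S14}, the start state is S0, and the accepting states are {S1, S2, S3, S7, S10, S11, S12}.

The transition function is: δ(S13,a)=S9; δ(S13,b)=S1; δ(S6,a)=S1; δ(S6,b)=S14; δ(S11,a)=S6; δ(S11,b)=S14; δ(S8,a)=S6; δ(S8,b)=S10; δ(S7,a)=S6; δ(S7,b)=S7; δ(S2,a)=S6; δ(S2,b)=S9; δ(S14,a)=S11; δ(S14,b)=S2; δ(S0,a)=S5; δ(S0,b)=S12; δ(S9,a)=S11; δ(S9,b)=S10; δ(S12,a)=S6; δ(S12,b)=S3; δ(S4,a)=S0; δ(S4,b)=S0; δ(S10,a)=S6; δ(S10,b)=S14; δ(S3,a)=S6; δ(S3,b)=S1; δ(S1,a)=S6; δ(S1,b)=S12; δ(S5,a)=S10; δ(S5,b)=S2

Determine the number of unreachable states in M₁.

No path from S0 leads to S4, S7, S8, S13; the other 11 states are all reachable.

4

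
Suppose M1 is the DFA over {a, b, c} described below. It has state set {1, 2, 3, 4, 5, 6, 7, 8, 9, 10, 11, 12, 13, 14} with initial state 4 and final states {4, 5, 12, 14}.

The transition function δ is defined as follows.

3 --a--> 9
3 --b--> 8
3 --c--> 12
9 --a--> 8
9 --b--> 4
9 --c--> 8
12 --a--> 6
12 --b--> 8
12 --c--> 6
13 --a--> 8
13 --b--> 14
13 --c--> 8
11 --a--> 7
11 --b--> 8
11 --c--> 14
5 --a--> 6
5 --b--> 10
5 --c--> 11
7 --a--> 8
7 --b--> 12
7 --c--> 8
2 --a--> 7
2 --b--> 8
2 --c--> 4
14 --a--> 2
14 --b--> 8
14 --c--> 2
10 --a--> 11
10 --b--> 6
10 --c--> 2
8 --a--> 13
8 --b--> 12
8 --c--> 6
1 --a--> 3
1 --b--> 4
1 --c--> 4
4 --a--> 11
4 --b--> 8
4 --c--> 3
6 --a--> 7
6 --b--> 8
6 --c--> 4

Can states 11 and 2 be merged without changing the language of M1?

States {1,5,10} cannot be reached from the start state, so discard them.
P0 = {4,12,14} | {2,3,6,7,8,9,11,13}.
Split {2,3,6,7,8,9,11,13} by δ(·,b) → {2,3,6,11} and {7,8,9,13}.
On input c, block {7,8,9,13} splits into {7,9,13} and {8}.
No further refinement is possible. Final partition (4 blocks): {4,12,14} | {2,3,6,11} | {7,9,13} | {8}.
11 and 2 lie in the same block of the stable partition, so they are equivalent — no string distinguishes them.

Yes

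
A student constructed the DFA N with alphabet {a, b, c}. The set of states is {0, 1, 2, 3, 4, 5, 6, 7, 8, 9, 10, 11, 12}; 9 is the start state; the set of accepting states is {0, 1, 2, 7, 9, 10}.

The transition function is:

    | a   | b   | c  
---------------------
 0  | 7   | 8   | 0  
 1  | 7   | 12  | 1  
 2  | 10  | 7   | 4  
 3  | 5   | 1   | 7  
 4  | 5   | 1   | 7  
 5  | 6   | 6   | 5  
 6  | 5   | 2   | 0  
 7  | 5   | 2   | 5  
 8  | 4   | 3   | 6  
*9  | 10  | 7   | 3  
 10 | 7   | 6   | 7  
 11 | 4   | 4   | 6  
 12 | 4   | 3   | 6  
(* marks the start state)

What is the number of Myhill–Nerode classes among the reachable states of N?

States {11} cannot be reached from the start state, so discard them.
P0 = {0,1,2,7,9,10} | {3,4,5,6,8,12}.
Refine {0,1,2,7,9,10} on symbol a: members go to different blocks, giving {0,1,2,9,10} and {7}.
On input a, block {0,1,2,9,10} splits into {0,1,10} and {2,9}.
On input c, block {0,1,10} splits into {0,1} and {10}.
Refine {3,4,5,6,8,12} on symbol b: members go to different blocks, giving {5,8,12} and {3,4} and {6}.
Refine {5,8,12} on symbol a: members go to different blocks, giving {8,12} and {5}.
Stable partition: {0,1} | {8,12} | {7} | {2,9} | {10} | {3,4} | {6} | {5} — 8 equivalence classes.

8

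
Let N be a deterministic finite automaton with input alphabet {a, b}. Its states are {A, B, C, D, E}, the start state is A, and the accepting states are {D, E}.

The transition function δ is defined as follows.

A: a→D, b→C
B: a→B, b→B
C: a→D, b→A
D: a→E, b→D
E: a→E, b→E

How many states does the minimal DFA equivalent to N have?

2

First remove the unreachable states {B}; 4 states remain.
Initial partition by acceptance: {D,E} | {A,C}.
No further refinement is possible. Final partition (2 blocks): {D,E} | {A,C}.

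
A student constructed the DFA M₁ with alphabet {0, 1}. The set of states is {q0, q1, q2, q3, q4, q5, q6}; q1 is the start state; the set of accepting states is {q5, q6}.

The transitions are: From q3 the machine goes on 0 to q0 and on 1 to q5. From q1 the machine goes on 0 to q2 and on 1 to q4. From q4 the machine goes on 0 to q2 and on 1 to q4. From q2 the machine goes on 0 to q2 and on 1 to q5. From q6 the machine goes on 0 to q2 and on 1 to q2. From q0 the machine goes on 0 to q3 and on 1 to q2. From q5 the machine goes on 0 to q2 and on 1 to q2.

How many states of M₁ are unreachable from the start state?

No path from q1 leads to q0, q3, q6; the other 4 states are all reachable.

3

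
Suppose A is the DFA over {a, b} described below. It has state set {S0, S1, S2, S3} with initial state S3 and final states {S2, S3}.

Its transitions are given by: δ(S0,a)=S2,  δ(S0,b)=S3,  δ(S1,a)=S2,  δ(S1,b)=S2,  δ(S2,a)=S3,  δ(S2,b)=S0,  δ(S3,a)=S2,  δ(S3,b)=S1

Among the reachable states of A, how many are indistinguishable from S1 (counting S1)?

2

Every state is reachable, so we keep all 4.
Start with accepting vs non-accepting: {S2,S3} | {S0,S1}.
The partition is now stable with 2 blocks: {S2,S3} | {S0,S1}.
The equivalence class containing S1 is {S0,S1}, of size 2.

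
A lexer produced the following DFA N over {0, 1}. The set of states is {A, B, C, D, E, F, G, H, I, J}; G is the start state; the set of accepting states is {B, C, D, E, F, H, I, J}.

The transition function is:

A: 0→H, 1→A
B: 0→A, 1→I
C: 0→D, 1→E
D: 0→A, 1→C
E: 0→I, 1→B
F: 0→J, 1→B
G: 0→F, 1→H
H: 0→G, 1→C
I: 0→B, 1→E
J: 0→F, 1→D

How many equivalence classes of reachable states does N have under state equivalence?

7

All states are reachable from the start state.
P0 = {B,C,D,E,F,H,I,J} | {A,G}.
Refine {B,C,D,E,F,H,I,J} on symbol 0: members go to different blocks, giving {C,E,F,I,J} and {B,D,H}.
Split {C,E,F,I,J} by δ(·,0) → {E,F,J} and {C,I}.
On input 0, block {E,F,J} splits into {F,J} and {E}.
Split {A,G} by δ(·,0) → {A} and {G}.
Refine {B,D,H} on symbol 0: members go to different blocks, giving {B,D} and {H}.
Stable partition: {F,J} | {A} | {B,D} | {C,I} | {E} | {G} | {H} — 7 equivalence classes.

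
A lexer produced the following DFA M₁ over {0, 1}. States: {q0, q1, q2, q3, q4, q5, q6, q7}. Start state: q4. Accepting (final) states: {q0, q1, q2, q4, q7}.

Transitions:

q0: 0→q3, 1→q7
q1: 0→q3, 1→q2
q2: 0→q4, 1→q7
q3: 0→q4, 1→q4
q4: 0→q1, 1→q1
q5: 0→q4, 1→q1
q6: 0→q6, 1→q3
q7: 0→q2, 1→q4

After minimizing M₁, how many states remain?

States {q0,q5,q6} cannot be reached from the start state, so discard them.
P0 = {q1,q2,q4,q7} | {q3}.
On input 0, block {q1,q2,q4,q7} splits into {q2,q4,q7} and {q1}.
Split {q2,q4,q7} by δ(·,0) → {q2,q7} and {q4}.
Refine {q2,q7} on symbol 0: members go to different blocks, giving {q2} and {q7}.
Stable partition: {q2} | {q3} | {q1} | {q4} | {q7} — 5 equivalence classes.

5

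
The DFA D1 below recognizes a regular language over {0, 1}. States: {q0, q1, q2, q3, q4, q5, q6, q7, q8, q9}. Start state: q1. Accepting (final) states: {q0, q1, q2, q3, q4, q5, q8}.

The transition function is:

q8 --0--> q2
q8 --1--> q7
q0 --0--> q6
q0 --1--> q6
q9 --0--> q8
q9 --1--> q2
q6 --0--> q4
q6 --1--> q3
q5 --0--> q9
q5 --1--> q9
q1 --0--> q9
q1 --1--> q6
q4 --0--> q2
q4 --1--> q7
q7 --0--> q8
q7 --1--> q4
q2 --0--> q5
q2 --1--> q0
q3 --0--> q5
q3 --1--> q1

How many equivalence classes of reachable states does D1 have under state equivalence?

P0 = {q0,q1,q2,q3,q4,q5,q8} | {q6,q7,q9}.
Refine {q0,q1,q2,q3,q4,q5,q8} on symbol 0: members go to different blocks, giving {q2,q3,q4,q8} and {q0,q1,q5}.
Split {q2,q3,q4,q8} by δ(·,0) → {q2,q3} and {q4,q8}.
On input 1, block {q6,q7,q9} splits into {q6,q9} and {q7}.
Stable partition: {q2,q3} | {q6,q9} | {q0,q1,q5} | {q4,q8} | {q7} — 5 equivalence classes.

5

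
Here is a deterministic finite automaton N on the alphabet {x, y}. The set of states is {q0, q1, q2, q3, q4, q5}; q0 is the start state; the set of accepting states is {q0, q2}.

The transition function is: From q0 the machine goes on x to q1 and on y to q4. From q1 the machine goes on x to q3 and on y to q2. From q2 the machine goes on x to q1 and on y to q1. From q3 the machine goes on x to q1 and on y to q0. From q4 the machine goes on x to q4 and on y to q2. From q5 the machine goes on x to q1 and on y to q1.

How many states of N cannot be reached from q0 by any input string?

1

BFS from q0 reaches {q0, q1, q2, q3, q4}; the 1 state(s) q5 are never visited.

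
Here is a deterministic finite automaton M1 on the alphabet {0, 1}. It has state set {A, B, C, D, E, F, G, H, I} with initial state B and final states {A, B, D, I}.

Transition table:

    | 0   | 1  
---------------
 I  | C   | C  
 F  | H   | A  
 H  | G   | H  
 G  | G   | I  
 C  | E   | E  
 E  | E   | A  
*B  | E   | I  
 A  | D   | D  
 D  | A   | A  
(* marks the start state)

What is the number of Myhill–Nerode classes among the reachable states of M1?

5

States {F,G,H} cannot be reached from the start state, so discard them.
Initial partition by acceptance: {A,B,D,I} | {C,E}.
Refine {A,B,D,I} on symbol 0: members go to different blocks, giving {A,D} and {B,I}.
On input 1, block {C,E} splits into {C} and {E}.
Refine {B,I} on symbol 0: members go to different blocks, giving {B} and {I}.
Stable partition: {A,D} | {C} | {B} | {E} | {I} — 5 equivalence classes.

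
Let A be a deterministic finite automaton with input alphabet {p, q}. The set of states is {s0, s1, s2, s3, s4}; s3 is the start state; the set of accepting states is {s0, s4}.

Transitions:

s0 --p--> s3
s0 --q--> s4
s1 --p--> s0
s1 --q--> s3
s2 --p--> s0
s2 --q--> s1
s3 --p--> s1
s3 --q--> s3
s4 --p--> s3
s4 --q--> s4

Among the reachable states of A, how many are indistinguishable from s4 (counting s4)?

First remove the unreachable states {s2}; 4 states remain.
Start with accepting vs non-accepting: {s0,s4} | {s1,s3}.
Refine {s1,s3} on symbol p: members go to different blocks, giving {s1} and {s3}.
The partition is now stable with 3 blocks: {s0,s4} | {s1} | {s3}.
The equivalence class containing s4 is {s0,s4}, of size 2.

2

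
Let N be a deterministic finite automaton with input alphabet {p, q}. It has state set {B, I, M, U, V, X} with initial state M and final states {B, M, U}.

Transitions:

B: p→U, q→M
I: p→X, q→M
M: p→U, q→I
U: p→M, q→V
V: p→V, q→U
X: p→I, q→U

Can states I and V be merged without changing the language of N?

Yes

Reachable states from the start: {I,M,U,V,X}. Unreachable: {B} — drop them.
Initial partition by acceptance: {M,U} | {I,V,X}.
Stable partition: {M,U} | {I,V,X} — 2 equivalence classes.
I and V lie in the same block of the stable partition, so they are equivalent — no string distinguishes them.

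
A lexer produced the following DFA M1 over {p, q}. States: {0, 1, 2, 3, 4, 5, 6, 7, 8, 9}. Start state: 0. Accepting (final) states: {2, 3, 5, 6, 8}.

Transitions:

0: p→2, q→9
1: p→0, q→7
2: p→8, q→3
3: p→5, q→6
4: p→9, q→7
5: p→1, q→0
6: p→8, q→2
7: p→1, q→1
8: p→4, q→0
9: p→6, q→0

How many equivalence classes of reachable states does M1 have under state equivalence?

Initial partition by acceptance: {2,3,5,6,8} | {0,1,4,7,9}.
Split {2,3,5,6,8} by δ(·,p) → {2,3,6} and {5,8}.
Split {0,1,4,7,9} by δ(·,p) → {1,4,7} and {0,9}.
On input p, block {1,4,7} splits into {1,4} and {7}.
No further refinement is possible. Final partition (5 blocks): {2,3,6} | {1,4} | {5,8} | {0,9} | {7}.

5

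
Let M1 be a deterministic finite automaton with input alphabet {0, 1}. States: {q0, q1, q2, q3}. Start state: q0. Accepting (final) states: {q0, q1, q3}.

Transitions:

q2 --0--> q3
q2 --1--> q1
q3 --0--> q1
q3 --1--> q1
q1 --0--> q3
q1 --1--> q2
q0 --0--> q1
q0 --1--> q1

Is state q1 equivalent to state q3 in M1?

Every state is reachable, so we keep all 4.
Start with accepting vs non-accepting: {q0,q1,q3} | {q2}.
On input 1, block {q0,q1,q3} splits into {q0,q3} and {q1}.
No further refinement is possible. Final partition (3 blocks): {q0,q3} | {q2} | {q1}.
q1 and q3 end up in different blocks, so they are distinguishable. For instance, the string '1' is accepted from only q3.

No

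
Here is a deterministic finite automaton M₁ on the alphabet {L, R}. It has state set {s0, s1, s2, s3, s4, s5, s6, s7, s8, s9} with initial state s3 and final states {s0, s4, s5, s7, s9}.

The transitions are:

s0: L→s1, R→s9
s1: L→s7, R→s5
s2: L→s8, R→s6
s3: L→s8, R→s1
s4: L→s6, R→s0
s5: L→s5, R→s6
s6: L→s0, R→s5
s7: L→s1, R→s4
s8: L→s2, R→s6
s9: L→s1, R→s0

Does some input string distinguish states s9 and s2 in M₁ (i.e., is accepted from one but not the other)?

P0 = {s0,s4,s5,s7,s9} | {s1,s2,s3,s6,s8}.
On input L, block {s0,s4,s5,s7,s9} splits into {s0,s4,s7,s9} and {s5}.
Refine {s1,s2,s3,s6,s8} on symbol L: members go to different blocks, giving {s2,s3,s8} and {s1,s6}.
The partition is now stable with 4 blocks: {s0,s4,s7,s9} | {s2,s3,s8} | {s5} | {s1,s6}.
s9 and s2 end up in different blocks, so they are distinguishable. For instance, the string 'ε' is accepted from only s9.

Yes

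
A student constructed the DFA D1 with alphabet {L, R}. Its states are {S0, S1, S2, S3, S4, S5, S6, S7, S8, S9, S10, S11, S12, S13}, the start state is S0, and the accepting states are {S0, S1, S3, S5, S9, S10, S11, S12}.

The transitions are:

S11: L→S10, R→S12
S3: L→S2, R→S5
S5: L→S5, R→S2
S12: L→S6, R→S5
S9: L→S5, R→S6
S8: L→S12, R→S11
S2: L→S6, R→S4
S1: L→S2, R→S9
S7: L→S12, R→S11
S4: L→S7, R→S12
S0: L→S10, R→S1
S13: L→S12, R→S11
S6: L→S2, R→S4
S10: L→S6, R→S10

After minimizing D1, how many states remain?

7

States {S3,S8,S13} cannot be reached from the start state, so discard them.
Start with accepting vs non-accepting: {S0,S1,S5,S9,S10,S11,S12} | {S2,S4,S6,S7}.
Split {S0,S1,S5,S9,S10,S11,S12} by δ(·,L) → {S0,S5,S9,S11} and {S1,S10,S12}.
On input L, block {S0,S5,S9,S11} splits into {S0,S11} and {S5,S9}.
Refine {S2,S4,S6,S7} on symbol L: members go to different blocks, giving {S2,S4,S6} and {S7}.
Refine {S2,S4,S6} on symbol L: members go to different blocks, giving {S2,S6} and {S4}.
Refine {S1,S10,S12} on symbol R: members go to different blocks, giving {S1,S12} and {S10}.
Stable partition: {S0,S11} | {S2,S6} | {S1,S12} | {S5,S9} | {S7} | {S4} | {S10} — 7 equivalence classes.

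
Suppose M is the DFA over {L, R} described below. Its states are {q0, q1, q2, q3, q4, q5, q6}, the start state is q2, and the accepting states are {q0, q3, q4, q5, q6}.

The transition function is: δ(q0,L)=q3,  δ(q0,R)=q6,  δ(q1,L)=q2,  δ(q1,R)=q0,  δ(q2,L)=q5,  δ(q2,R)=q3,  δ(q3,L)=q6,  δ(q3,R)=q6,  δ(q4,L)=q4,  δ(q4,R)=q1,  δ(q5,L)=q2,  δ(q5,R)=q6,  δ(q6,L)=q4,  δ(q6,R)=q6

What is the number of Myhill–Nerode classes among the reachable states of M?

P0 = {q0,q3,q4,q5,q6} | {q1,q2}.
Refine {q0,q3,q4,q5,q6} on symbol L: members go to different blocks, giving {q0,q3,q4,q6} and {q5}.
On input R, block {q0,q3,q4,q6} splits into {q0,q3,q6} and {q4}.
On input L, block {q0,q3,q6} splits into {q0,q3} and {q6}.
Refine {q0,q3} on symbol L: members go to different blocks, giving {q0} and {q3}.
Split {q1,q2} by δ(·,L) → {q1} and {q2}.
The partition is now stable with 7 blocks: {q0} | {q1} | {q5} | {q4} | {q6} | {q3} | {q2}.

7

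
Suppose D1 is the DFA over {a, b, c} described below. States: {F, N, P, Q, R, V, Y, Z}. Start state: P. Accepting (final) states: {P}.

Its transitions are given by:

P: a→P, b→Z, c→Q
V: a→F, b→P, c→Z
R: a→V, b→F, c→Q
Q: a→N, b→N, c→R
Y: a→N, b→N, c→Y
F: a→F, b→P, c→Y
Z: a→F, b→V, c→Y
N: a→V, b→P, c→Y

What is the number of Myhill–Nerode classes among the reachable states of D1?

All states are reachable from the start state.
Start with accepting vs non-accepting: {P} | {F,N,Q,R,V,Y,Z}.
Split {F,N,Q,R,V,Y,Z} by δ(·,b) → {Q,R,Y,Z} and {F,N,V}.
No further refinement is possible. Final partition (3 blocks): {P} | {Q,R,Y,Z} | {F,N,V}.

3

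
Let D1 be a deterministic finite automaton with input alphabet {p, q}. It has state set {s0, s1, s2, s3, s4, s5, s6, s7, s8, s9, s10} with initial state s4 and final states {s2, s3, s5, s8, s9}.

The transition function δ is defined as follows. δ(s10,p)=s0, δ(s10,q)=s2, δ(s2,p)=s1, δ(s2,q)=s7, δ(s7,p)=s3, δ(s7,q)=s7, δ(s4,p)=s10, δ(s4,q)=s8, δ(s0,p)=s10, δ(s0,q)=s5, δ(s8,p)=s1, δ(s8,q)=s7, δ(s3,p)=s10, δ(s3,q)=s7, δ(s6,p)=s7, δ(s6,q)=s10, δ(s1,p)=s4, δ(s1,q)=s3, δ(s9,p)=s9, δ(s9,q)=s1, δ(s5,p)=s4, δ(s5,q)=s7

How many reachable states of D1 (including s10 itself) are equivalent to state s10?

First remove the unreachable states {s6,s9}; 9 states remain.
Start with accepting vs non-accepting: {s2,s3,s5,s8} | {s0,s1,s4,s7,s10}.
Refine {s0,s1,s4,s7,s10} on symbol p: members go to different blocks, giving {s0,s1,s4,s10} and {s7}.
Stable partition: {s2,s3,s5,s8} | {s0,s1,s4,s10} | {s7} — 3 equivalence classes.
State s10 belongs to the block {s0,s1,s4,s10}, which has 4 states.

4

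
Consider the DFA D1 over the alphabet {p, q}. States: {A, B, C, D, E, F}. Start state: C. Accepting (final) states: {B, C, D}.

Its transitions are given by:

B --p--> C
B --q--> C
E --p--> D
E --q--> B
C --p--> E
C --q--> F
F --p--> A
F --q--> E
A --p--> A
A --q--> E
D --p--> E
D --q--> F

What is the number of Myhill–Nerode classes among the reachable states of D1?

4

All states are reachable from the start state.
Initial partition by acceptance: {B,C,D} | {A,E,F}.
Split {B,C,D} by δ(·,p) → {C,D} and {B}.
Refine {A,E,F} on symbol p: members go to different blocks, giving {A,F} and {E}.
The partition is now stable with 4 blocks: {C,D} | {A,F} | {B} | {E}.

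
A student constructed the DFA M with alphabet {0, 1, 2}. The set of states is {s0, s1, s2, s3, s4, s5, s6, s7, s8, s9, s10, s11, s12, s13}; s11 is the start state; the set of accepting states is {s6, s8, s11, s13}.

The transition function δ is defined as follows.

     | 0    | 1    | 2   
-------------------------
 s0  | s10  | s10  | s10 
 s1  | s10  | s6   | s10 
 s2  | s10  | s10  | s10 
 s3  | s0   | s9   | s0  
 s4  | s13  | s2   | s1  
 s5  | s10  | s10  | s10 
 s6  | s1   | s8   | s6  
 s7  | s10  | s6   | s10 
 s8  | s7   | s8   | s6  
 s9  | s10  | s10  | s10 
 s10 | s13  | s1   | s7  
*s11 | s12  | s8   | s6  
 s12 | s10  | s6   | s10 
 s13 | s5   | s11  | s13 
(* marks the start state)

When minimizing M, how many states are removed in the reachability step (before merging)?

No path from s11 leads to s0, s2, s3, s4, s9; the other 9 states are all reachable.

5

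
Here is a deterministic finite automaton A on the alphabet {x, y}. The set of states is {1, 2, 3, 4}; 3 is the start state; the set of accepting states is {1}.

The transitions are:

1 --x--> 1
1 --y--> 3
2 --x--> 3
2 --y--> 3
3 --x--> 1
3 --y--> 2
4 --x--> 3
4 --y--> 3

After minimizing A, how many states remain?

First remove the unreachable states {4}; 3 states remain.
Start with accepting vs non-accepting: {1} | {2,3}.
On input x, block {2,3} splits into {2} and {3}.
The partition is now stable with 3 blocks: {1} | {2} | {3}.

3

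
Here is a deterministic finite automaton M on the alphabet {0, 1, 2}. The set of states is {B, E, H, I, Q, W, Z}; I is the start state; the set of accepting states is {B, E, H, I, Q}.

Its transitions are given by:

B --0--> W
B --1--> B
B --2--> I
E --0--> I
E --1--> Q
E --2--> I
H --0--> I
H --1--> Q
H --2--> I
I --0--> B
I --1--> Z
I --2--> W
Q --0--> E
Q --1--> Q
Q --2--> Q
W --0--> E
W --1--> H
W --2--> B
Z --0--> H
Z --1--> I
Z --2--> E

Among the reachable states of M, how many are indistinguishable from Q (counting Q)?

1

Every state is reachable, so we keep all 7.
Initial partition by acceptance: {B,E,H,I,Q} | {W,Z}.
Split {B,E,H,I,Q} by δ(·,0) → {E,H,I,Q} and {B}.
Refine {E,H,I,Q} on symbol 0: members go to different blocks, giving {E,H,Q} and {I}.
On input 0, block {E,H,Q} splits into {E,H} and {Q}.
Refine {W,Z} on symbol 1: members go to different blocks, giving {W} and {Z}.
Stable partition: {E,H} | {W} | {B} | {I} | {Q} | {Z} — 6 equivalence classes.
State Q belongs to the block {Q}, which has 1 states.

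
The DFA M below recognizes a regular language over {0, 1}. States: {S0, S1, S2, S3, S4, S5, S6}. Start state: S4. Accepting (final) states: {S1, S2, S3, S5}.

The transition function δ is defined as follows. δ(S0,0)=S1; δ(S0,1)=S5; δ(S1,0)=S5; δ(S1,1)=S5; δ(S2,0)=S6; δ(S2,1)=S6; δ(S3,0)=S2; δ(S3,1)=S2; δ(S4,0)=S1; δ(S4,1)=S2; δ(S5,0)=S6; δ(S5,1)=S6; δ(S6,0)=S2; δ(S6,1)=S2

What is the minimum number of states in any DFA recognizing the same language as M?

States {S0,S3} cannot be reached from the start state, so discard them.
Start with accepting vs non-accepting: {S1,S2,S5} | {S4,S6}.
Split {S1,S2,S5} by δ(·,0) → {S2,S5} and {S1}.
Refine {S4,S6} on symbol 0: members go to different blocks, giving {S4} and {S6}.
The partition is now stable with 4 blocks: {S2,S5} | {S4} | {S1} | {S6}.

4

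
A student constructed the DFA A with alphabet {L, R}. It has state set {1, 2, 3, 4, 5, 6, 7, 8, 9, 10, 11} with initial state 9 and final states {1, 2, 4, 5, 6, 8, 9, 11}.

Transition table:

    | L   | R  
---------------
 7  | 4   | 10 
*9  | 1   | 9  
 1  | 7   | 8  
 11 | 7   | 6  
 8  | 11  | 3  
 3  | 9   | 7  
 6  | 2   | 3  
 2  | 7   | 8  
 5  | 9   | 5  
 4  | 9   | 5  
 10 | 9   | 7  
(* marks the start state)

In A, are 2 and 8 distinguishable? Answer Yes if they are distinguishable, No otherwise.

Yes

All states are reachable from the start state.
P0 = {1,2,4,5,6,8,9,11} | {3,7,10}.
Split {1,2,4,5,6,8,9,11} by δ(·,L) → {4,5,6,8,9} and {1,2,11}.
On input L, block {4,5,6,8,9} splits into {6,8,9} and {4,5}.
Split {6,8,9} by δ(·,R) → {6,8} and {9}.
Split {3,7,10} by δ(·,L) → {3,10} and {7}.
Stable partition: {6,8} | {3,10} | {1,2,11} | {4,5} | {9} | {7} — 6 equivalence classes.
2 and 8 end up in different blocks, so they are distinguishable. For instance, the string 'L' is accepted from only 8.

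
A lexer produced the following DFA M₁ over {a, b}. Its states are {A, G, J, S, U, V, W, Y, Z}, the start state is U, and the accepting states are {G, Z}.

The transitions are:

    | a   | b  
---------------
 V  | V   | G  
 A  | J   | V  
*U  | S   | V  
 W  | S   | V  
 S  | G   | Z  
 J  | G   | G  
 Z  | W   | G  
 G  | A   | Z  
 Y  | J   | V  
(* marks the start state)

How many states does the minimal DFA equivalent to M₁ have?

Reachable states from the start: {A,G,J,S,U,V,W,Z}. Unreachable: {Y} — drop them.
Initial partition by acceptance: {G,Z} | {A,J,S,U,V,W}.
Refine {A,J,S,U,V,W} on symbol a: members go to different blocks, giving {A,U,V,W} and {J,S}.
On input a, block {A,U,V,W} splits into {A,U,W} and {V}.
No further refinement is possible. Final partition (4 blocks): {G,Z} | {A,U,W} | {J,S} | {V}.

4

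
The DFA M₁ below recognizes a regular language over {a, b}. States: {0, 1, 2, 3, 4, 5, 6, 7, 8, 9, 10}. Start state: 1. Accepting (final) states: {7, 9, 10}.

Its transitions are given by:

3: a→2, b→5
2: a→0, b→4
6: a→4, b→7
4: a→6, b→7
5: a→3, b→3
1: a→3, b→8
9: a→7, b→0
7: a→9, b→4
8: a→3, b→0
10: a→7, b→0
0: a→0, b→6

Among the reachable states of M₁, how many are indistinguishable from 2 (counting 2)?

First remove the unreachable states {10}; 10 states remain.
Start with accepting vs non-accepting: {7,9} | {0,1,2,3,4,5,6,8}.
Split {0,1,2,3,4,5,6,8} by δ(·,b) → {0,1,2,3,5,8} and {4,6}.
Refine {7,9} on symbol b: members go to different blocks, giving {7} and {9}.
On input b, block {0,1,2,3,5,8} splits into {1,3,5,8} and {0,2}.
Split {1,3,5,8} by δ(·,a) → {1,5,8} and {3}.
Split {1,5,8} by δ(·,b) → {1} and {5} and {8}.
No further refinement is possible. Final partition (8 blocks): {7} | {1} | {4,6} | {9} | {0,2} | {3} | {5} | {8}.
State 2 belongs to the block {0,2}, which has 2 states.

2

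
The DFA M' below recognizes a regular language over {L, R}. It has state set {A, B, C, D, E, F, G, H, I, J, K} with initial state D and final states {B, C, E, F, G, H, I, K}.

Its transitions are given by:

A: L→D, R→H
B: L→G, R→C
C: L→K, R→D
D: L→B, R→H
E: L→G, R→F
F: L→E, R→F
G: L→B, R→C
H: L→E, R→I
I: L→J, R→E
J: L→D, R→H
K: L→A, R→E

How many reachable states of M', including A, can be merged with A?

Initial partition by acceptance: {B,C,E,F,G,H,I,K} | {A,D,J}.
On input L, block {B,C,E,F,G,H,I,K} splits into {B,C,E,F,G,H} and {I,K}.
Split {B,C,E,F,G,H} by δ(·,L) → {B,E,F,G,H} and {C}.
On input R, block {B,E,F,G,H} splits into {B,G} and {E,F} and {H}.
Refine {A,D,J} on symbol L: members go to different blocks, giving {A,J} and {D}.
Refine {E,F} on symbol L: members go to different blocks, giving {E} and {F}.
No further refinement is possible. Final partition (8 blocks): {B,G} | {A,J} | {I,K} | {C} | {E} | {H} | {D} | {F}.
State A belongs to the block {A,J}, which has 2 states.

2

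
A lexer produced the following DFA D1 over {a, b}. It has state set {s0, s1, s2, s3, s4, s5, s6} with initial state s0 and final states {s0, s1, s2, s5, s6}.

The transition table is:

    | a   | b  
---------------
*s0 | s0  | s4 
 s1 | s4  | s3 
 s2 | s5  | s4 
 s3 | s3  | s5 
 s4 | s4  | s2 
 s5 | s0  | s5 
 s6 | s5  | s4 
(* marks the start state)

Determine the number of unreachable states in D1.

3

BFS from s0 reaches {s0, s2, s4, s5}; the 3 state(s) s1, s3, s6 are never visited.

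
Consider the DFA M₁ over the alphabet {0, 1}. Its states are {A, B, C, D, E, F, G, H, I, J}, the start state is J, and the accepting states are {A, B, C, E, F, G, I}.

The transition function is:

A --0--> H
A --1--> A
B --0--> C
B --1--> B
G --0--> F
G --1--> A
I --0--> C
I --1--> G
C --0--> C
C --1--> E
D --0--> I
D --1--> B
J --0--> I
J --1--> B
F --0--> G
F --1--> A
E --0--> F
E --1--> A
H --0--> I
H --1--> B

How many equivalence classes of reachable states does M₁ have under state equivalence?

5

First remove the unreachable states {D}; 9 states remain.
P0 = {A,B,C,E,F,G,I} | {H,J}.
Split {A,B,C,E,F,G,I} by δ(·,0) → {B,C,E,F,G,I} and {A}.
Split {B,C,E,F,G,I} by δ(·,1) → {B,C,I} and {E,F,G}.
On input 1, block {B,C,I} splits into {C,I} and {B}.
No further refinement is possible. Final partition (5 blocks): {C,I} | {H,J} | {A} | {E,F,G} | {B}.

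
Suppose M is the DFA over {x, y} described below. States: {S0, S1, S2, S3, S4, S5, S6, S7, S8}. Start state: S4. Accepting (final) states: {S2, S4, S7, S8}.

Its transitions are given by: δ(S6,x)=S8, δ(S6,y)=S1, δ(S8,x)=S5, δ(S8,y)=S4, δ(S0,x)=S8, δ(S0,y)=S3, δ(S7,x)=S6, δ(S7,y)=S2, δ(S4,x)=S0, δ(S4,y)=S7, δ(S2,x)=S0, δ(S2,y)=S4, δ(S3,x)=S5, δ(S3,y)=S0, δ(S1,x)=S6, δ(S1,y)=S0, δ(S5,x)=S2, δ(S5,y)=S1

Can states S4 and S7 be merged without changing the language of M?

Yes

Initial partition by acceptance: {S2,S4,S7,S8} | {S0,S1,S3,S5,S6}.
Refine {S0,S1,S3,S5,S6} on symbol x: members go to different blocks, giving {S0,S5,S6} and {S1,S3}.
The partition is now stable with 3 blocks: {S2,S4,S7,S8} | {S0,S5,S6} | {S1,S3}.
S4 and S7 lie in the same block of the stable partition, so they are equivalent — no string distinguishes them.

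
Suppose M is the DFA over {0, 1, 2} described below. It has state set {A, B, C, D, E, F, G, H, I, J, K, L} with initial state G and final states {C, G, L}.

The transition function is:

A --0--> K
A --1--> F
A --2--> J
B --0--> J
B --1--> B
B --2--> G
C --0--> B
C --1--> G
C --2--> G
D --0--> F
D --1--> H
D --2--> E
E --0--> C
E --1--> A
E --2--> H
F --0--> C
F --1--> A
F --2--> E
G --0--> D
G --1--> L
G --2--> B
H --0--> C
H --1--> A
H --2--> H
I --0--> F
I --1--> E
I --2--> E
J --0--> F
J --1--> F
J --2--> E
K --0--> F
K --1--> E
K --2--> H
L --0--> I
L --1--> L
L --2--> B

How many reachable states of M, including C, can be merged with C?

All states are reachable from the start state.
Start with accepting vs non-accepting: {C,G,L} | {A,B,D,E,F,H,I,J,K}.
Refine {C,G,L} on symbol 2: members go to different blocks, giving {G,L} and {C}.
Refine {A,B,D,E,F,H,I,J,K} on symbol 0: members go to different blocks, giving {A,B,D,I,J,K} and {E,F,H}.
Split {A,B,D,I,J,K} by δ(·,0) → {D,I,J,K} and {A,B}.
On input 1, block {A,B} splits into {A} and {B}.
The partition is now stable with 6 blocks: {G,L} | {D,I,J,K} | {C} | {E,F,H} | {A} | {B}.
State C belongs to the block {C}, which has 1 states.

1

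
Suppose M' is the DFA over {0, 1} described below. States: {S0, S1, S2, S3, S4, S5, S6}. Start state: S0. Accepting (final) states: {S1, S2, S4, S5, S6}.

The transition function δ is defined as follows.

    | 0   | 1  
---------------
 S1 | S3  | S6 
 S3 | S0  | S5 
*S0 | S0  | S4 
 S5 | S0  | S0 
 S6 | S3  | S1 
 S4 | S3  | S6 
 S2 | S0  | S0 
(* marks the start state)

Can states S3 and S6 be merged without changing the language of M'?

First remove the unreachable states {S2}; 6 states remain.
Start with accepting vs non-accepting: {S1,S4,S5,S6} | {S0,S3}.
Refine {S1,S4,S5,S6} on symbol 1: members go to different blocks, giving {S1,S4,S6} and {S5}.
Split {S0,S3} by δ(·,1) → {S0} and {S3}.
The partition is now stable with 4 blocks: {S1,S4,S6} | {S0} | {S5} | {S3}.
S3 and S6 end up in different blocks, so they are distinguishable. For instance, the string 'ε' is accepted from only S6.

No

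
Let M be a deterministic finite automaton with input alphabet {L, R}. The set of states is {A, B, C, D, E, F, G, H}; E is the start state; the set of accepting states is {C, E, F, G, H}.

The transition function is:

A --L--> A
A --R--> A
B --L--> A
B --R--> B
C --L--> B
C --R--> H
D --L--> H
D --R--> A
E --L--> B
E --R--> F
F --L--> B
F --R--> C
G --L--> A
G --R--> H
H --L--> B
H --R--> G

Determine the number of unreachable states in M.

1

No path from E leads to D; the other 7 states are all reachable.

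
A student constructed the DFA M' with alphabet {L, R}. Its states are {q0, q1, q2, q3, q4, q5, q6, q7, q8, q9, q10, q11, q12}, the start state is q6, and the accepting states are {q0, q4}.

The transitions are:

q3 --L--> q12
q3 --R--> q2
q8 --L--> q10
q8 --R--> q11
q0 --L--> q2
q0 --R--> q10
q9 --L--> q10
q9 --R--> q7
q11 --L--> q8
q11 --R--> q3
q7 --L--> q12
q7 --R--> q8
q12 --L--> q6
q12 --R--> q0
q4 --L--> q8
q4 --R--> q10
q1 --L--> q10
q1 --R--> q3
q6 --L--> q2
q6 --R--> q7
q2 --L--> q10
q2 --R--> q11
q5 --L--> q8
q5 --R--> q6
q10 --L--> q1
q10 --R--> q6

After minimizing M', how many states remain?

First remove the unreachable states {q4,q5,q9}; 10 states remain.
P0 = {q0} | {q1,q2,q3,q6,q7,q8,q10,q11,q12}.
Refine {q1,q2,q3,q6,q7,q8,q10,q11,q12} on symbol R: members go to different blocks, giving {q1,q2,q3,q6,q7,q8,q10,q11} and {q12}.
Refine {q1,q2,q3,q6,q7,q8,q10,q11} on symbol L: members go to different blocks, giving {q1,q2,q6,q8,q10,q11} and {q3,q7}.
Refine {q1,q2,q6,q8,q10,q11} on symbol R: members go to different blocks, giving {q1,q6,q11} and {q2,q8,q10}.
On input L, block {q2,q8,q10} splits into {q2,q8} and {q10}.
Split {q1,q6,q11} by δ(·,L) → {q6,q11} and {q1}.
No further refinement is possible. Final partition (7 blocks): {q0} | {q6,q11} | {q12} | {q3,q7} | {q2,q8} | {q10} | {q1}.

7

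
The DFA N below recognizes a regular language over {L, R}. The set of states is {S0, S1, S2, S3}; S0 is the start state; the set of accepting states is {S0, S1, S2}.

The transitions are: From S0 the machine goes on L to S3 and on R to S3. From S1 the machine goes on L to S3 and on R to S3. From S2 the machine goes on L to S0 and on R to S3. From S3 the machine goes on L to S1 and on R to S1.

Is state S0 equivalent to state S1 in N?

States {S2} cannot be reached from the start state, so discard them.
Start with accepting vs non-accepting: {S0,S1} | {S3}.
Stable partition: {S0,S1} | {S3} — 2 equivalence classes.
S0 and S1 lie in the same block of the stable partition, so they are equivalent — no string distinguishes them.

Yes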